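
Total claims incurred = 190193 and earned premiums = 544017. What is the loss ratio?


Loss ratio = claims / premiums
= 190193 / 544017
= 0.3496


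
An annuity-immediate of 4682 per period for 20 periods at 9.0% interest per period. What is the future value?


FV = PMT * ((1+i)^n - 1) / i
= 4682 * ((1.09)^20 - 1) / 0.09
= 4682 * (5.604411 - 1) / 0.09
= 239531.6802


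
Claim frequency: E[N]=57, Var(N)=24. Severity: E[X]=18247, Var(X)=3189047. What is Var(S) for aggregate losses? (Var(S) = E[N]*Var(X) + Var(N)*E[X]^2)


Var(S) = E[N]*Var(X) + Var(N)*E[X]^2
= 57*3189047 + 24*18247^2
= 181775679 + 7990872216
= 8.1726e+09


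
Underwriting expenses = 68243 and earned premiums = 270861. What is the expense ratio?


Expense ratio = expenses / premiums
= 68243 / 270861
= 0.2519


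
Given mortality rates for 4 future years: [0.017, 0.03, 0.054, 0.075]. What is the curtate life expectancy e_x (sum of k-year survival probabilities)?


e_x = sum_{k=1}^{n} k_p_x
k_p_x values:
  1_p_x = 0.983
  2_p_x = 0.95351
  3_p_x = 0.90202
  4_p_x = 0.834369
e_x = 3.6729


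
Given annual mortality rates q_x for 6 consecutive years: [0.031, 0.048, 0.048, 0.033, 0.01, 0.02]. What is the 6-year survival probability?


p_k = 1 - q_k for each year
Survival = product of (1 - q_k)
= 0.969 * 0.952 * 0.952 * 0.967 * 0.99 * 0.98
= 0.8239


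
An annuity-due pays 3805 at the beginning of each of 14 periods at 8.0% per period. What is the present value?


PV_due = PMT * (1-(1+i)^(-n))/i * (1+i)
PV_immediate = 31369.3217
PV_due = 31369.3217 * 1.08
= 33878.8675


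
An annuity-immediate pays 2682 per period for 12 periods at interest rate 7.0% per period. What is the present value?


PV = PMT * (1 - (1+i)^(-n)) / i
= 2682 * (1 - (1+0.07)^(-12)) / 0.07
= 2682 * (1 - 0.444012) / 0.07
= 2682 * 7.942686
= 21302.2846


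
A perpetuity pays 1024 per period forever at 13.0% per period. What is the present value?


PV = PMT / i
= 1024 / 0.13
= 7876.9231


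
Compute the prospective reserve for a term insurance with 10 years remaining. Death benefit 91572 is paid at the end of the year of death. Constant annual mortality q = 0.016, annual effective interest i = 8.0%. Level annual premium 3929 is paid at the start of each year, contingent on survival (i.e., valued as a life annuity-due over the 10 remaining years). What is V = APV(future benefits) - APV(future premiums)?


v = 1/(1+i) = 0.925926
APV(future benefits) per unit = sum_{k=0}^{9} k_p_x * q * v^(k+1) = 0.100967
APV(future benefits) = 91572 * 0.100967 = 9245.7638
Life annuity-due factor ä_{x:10} = sum_{k=0}^{9} k_p_x * v^k = 6.815283
APV(future premiums) = 3929 * 6.815283 = 26777.2453
V = 9245.7638 - 26777.2453
= -17531.4815


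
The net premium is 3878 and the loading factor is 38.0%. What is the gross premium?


Gross = net * (1 + loading)
= 3878 * (1 + 0.38)
= 3878 * 1.38
= 5351.64


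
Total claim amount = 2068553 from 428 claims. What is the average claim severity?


severity = total / number
= 2068553 / 428
= 4833.0678


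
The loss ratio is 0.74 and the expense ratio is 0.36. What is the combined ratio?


Combined ratio = loss ratio + expense ratio
= 0.74 + 0.36
= 1.1


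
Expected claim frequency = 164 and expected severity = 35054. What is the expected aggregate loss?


E[S] = E[N] * E[X]
= 164 * 35054
= 5.7489e+06


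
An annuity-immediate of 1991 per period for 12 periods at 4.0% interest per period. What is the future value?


FV = PMT * ((1+i)^n - 1) / i
= 1991 * ((1.04)^12 - 1) / 0.04
= 1991 * (1.601032 - 1) / 0.04
= 29916.3787


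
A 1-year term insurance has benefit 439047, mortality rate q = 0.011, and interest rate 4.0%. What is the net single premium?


NSP = benefit * q * v
v = 1/(1+i) = 0.961538
NSP = 439047 * 0.011 * 0.961538
= 4643.7663


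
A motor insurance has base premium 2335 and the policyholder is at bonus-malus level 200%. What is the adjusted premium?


adjusted = base * BM_level / 100
= 2335 * 200 / 100
= 2335 * 2.0
= 4670.0


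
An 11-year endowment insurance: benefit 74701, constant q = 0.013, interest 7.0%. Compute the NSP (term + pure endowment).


Term component = 6886.6807
Pure endowment = 11_p_x * v^11 * benefit = 0.865942 * 0.475093 * 74701 = 30732.1922
NSP = 37618.8729


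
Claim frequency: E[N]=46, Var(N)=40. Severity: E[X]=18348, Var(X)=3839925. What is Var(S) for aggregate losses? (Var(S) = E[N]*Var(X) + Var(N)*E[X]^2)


Var(S) = E[N]*Var(X) + Var(N)*E[X]^2
= 46*3839925 + 40*18348^2
= 176636550 + 13465964160
= 1.3643e+10


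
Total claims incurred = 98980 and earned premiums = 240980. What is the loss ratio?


Loss ratio = claims / premiums
= 98980 / 240980
= 0.4107


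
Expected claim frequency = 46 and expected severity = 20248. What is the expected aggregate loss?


E[S] = E[N] * E[X]
= 46 * 20248
= 931408


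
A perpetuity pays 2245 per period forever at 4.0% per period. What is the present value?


PV = PMT / i
= 2245 / 0.04
= 56125.0


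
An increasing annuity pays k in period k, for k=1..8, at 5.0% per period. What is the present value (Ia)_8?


(Ia)_n = sum_{k=1}^{n} k * v^k, v = 1/(1+i)
v = 0.952381
Sum computed term by term:
(Ia)_8 = 27.4332


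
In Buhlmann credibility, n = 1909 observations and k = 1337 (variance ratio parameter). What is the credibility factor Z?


Z = n / (n + k)
= 1909 / (1909 + 1337)
= 1909 / 3246
= 0.5881


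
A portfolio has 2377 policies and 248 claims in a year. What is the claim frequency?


frequency = claims / policies
= 248 / 2377
= 0.1043


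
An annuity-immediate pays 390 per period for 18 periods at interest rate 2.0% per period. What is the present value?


PV = PMT * (1 - (1+i)^(-n)) / i
= 390 * (1 - (1+0.02)^(-18)) / 0.02
= 390 * (1 - 0.700159) / 0.02
= 390 * 14.992031
= 5846.8922


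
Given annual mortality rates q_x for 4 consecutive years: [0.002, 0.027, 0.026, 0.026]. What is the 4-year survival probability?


p_k = 1 - q_k for each year
Survival = product of (1 - q_k)
= 0.998 * 0.973 * 0.974 * 0.974
= 0.9212


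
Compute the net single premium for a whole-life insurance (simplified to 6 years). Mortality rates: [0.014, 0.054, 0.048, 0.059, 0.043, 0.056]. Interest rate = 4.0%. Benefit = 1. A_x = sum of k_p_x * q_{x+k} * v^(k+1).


v = 0.961538
Year 0: k_p_x=1.0, q=0.014, term=0.013462
Year 1: k_p_x=0.986, q=0.054, term=0.049227
Year 2: k_p_x=0.932756, q=0.048, term=0.039802
Year 3: k_p_x=0.887984, q=0.059, term=0.044784
Year 4: k_p_x=0.835593, q=0.043, term=0.029532
Year 5: k_p_x=0.799662, q=0.056, term=0.035391
A_x = 0.2122


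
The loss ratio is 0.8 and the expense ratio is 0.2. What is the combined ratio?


Combined ratio = loss ratio + expense ratio
= 0.8 + 0.2
= 1.0


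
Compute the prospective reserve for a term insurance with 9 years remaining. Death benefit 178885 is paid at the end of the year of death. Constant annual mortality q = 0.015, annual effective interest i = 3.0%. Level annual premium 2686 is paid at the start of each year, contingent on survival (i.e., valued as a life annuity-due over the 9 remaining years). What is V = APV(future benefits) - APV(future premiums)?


v = 1/(1+i) = 0.970874
APV(future benefits) per unit = sum_{k=0}^{8} k_p_x * q * v^(k+1) = 0.110351
APV(future benefits) = 178885 * 0.110351 = 19740.1991
Life annuity-due factor ä_{x:9} = sum_{k=0}^{8} k_p_x * v^k = 7.577459
APV(future premiums) = 2686 * 7.577459 = 20353.0536
V = 19740.1991 - 20353.0536
= -612.8545


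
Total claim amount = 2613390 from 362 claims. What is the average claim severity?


severity = total / number
= 2613390 / 362
= 7219.3094


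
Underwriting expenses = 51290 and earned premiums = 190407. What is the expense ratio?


Expense ratio = expenses / premiums
= 51290 / 190407
= 0.2694


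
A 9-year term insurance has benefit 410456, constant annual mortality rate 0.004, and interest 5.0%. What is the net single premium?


NSP = benefit * sum_{k=0}^{n-1} k_p_x * q * v^(k+1)
With constant q=0.004, v=0.952381
Sum = 0.028017
NSP = 410456 * 0.028017
= 11499.7353


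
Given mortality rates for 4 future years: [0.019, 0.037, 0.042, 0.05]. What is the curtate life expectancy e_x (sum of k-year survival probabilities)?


e_x = sum_{k=1}^{n} k_p_x
k_p_x values:
  1_p_x = 0.981
  2_p_x = 0.944703
  3_p_x = 0.905025
  4_p_x = 0.859774
e_x = 3.6905


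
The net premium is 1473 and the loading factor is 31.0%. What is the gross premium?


Gross = net * (1 + loading)
= 1473 * (1 + 0.31)
= 1473 * 1.31
= 1929.63


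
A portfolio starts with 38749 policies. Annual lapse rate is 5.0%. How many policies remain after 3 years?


remaining = initial * (1 - lapse)^years
= 38749 * (1 - 0.05)^3
= 38749 * 0.857375
= 33222.4239


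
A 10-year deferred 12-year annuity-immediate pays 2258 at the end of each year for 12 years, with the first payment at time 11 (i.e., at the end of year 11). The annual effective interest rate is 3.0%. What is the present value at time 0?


PV at time 10 of the 12-year annuity-immediate:
a_n = 2258 * (1-(1+0.03)^(-12))/0.03 = 22476.141
Discount back 10 years to time 0:
PV = 22476.141 * (1+0.03)^(-10)
= 22476.141 * 0.744094
= 16724.3598


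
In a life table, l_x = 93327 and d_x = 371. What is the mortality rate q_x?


q_x = d_x / l_x
= 371 / 93327
= 0.004


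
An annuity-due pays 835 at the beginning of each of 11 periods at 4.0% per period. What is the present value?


PV_due = PMT * (1-(1+i)^(-n))/i * (1+i)
PV_immediate = 7314.9981
PV_due = 7314.9981 * 1.04
= 7607.598


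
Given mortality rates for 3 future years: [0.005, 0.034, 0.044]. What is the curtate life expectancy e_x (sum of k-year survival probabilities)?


e_x = sum_{k=1}^{n} k_p_x
k_p_x values:
  1_p_x = 0.995
  2_p_x = 0.96117
  3_p_x = 0.918879
e_x = 2.875


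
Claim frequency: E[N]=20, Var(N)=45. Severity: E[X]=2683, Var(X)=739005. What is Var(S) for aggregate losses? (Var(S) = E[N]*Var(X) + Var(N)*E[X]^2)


Var(S) = E[N]*Var(X) + Var(N)*E[X]^2
= 20*739005 + 45*2683^2
= 14780100 + 323932005
= 3.3871e+08


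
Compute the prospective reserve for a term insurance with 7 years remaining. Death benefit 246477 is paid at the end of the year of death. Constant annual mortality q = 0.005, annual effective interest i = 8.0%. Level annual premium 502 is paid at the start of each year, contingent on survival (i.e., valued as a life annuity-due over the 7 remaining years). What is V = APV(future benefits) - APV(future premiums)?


v = 1/(1+i) = 0.925926
APV(future benefits) per unit = sum_{k=0}^{6} k_p_x * q * v^(k+1) = 0.025684
APV(future benefits) = 246477 * 0.025684 = 6330.5149
Life annuity-due factor ä_{x:7} = sum_{k=0}^{6} k_p_x * v^k = 5.547744
APV(future premiums) = 502 * 5.547744 = 2784.9673
V = 6330.5149 - 2784.9673
= 3545.5476


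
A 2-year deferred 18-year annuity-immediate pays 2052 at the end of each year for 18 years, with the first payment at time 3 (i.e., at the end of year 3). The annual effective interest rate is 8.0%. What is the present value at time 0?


PV at time 2 of the 18-year annuity-immediate:
a_n = 2052 * (1-(1+0.08)^(-18))/0.08 = 19231.1124
Discount back 2 years to time 0:
PV = 19231.1124 * (1+0.08)^(-2)
= 19231.1124 * 0.857339
= 16487.5792


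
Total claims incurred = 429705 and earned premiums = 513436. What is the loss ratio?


Loss ratio = claims / premiums
= 429705 / 513436
= 0.8369


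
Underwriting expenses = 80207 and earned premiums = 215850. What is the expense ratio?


Expense ratio = expenses / premiums
= 80207 / 215850
= 0.3716


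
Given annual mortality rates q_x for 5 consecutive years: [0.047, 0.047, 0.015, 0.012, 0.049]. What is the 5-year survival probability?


p_k = 1 - q_k for each year
Survival = product of (1 - q_k)
= 0.953 * 0.953 * 0.985 * 0.988 * 0.951
= 0.8405


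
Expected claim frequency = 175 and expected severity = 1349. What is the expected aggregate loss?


E[S] = E[N] * E[X]
= 175 * 1349
= 236075


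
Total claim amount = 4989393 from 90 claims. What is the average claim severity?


severity = total / number
= 4989393 / 90
= 55437.7


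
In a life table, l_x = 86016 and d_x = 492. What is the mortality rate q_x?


q_x = d_x / l_x
= 492 / 86016
= 0.0057


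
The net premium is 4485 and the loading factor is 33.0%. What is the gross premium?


Gross = net * (1 + loading)
= 4485 * (1 + 0.33)
= 4485 * 1.33
= 5965.05


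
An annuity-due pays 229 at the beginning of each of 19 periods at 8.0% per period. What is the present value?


PV_due = PMT * (1-(1+i)^(-n))/i * (1+i)
PV_immediate = 2199.2242
PV_due = 2199.2242 * 1.08
= 2375.1622


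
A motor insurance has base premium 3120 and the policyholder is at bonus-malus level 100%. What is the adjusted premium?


adjusted = base * BM_level / 100
= 3120 * 100 / 100
= 3120 * 1.0
= 3120.0


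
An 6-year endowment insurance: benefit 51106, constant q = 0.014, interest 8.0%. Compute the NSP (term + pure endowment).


Term component = 3204.045
Pure endowment = 6_p_x * v^6 * benefit = 0.918886 * 0.63017 * 51106 = 29593.1263
NSP = 32797.1713


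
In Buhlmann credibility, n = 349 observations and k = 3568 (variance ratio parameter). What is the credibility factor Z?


Z = n / (n + k)
= 349 / (349 + 3568)
= 349 / 3917
= 0.0891


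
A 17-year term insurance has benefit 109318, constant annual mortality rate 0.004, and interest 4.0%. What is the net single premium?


NSP = benefit * sum_{k=0}^{n-1} k_p_x * q * v^(k+1)
With constant q=0.004, v=0.961538
Sum = 0.047313
NSP = 109318 * 0.047313
= 5172.1433


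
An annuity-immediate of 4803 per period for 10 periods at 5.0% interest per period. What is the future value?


FV = PMT * ((1+i)^n - 1) / i
= 4803 * ((1.05)^10 - 1) / 0.05
= 4803 * (1.628895 - 1) / 0.05
= 60411.6178


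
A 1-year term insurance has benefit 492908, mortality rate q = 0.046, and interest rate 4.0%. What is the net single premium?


NSP = benefit * q * v
v = 1/(1+i) = 0.961538
NSP = 492908 * 0.046 * 0.961538
= 21801.7


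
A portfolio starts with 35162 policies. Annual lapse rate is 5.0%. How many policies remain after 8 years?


remaining = initial * (1 - lapse)^years
= 35162 * (1 - 0.05)^8
= 35162 * 0.66342
= 23327.1892


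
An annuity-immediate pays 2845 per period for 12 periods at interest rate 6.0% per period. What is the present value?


PV = PMT * (1 - (1+i)^(-n)) / i
= 2845 * (1 - (1+0.06)^(-12)) / 0.06
= 2845 * (1 - 0.496969) / 0.06
= 2845 * 8.383844
= 23852.036


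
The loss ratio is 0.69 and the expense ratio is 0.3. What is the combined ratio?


Combined ratio = loss ratio + expense ratio
= 0.69 + 0.3
= 0.99


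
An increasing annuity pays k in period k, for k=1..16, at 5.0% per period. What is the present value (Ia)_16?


(Ia)_n = sum_{k=1}^{n} k * v^k, v = 1/(1+i)
v = 0.952381
Sum computed term by term:
(Ia)_16 = 80.9975


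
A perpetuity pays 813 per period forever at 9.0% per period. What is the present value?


PV = PMT / i
= 813 / 0.09
= 9033.3333


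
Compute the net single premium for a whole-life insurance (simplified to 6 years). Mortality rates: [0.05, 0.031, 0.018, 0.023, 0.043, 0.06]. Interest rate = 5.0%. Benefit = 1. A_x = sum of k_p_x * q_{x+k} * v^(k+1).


v = 0.952381
Year 0: k_p_x=1.0, q=0.05, term=0.047619
Year 1: k_p_x=0.95, q=0.031, term=0.026712
Year 2: k_p_x=0.92055, q=0.018, term=0.014314
Year 3: k_p_x=0.90398, q=0.023, term=0.017105
Year 4: k_p_x=0.883189, q=0.043, term=0.029756
Year 5: k_p_x=0.845211, q=0.06, term=0.037843
A_x = 0.1733


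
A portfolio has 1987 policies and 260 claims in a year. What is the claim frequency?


frequency = claims / policies
= 260 / 1987
= 0.1309


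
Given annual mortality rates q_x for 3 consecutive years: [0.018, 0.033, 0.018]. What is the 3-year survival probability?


p_k = 1 - q_k for each year
Survival = product of (1 - q_k)
= 0.982 * 0.967 * 0.982
= 0.9325


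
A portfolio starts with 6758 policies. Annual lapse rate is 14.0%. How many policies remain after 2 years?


remaining = initial * (1 - lapse)^years
= 6758 * (1 - 0.14)^2
= 6758 * 0.7396
= 4998.2168


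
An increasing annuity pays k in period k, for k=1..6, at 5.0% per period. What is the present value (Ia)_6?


(Ia)_n = sum_{k=1}^{n} k * v^k, v = 1/(1+i)
v = 0.952381
Sum computed term by term:
(Ia)_6 = 17.0437


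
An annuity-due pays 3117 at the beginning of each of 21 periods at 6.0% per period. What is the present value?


PV_due = PMT * (1-(1+i)^(-n))/i * (1+i)
PV_immediate = 36668.6268
PV_due = 36668.6268 * 1.06
= 38868.7444


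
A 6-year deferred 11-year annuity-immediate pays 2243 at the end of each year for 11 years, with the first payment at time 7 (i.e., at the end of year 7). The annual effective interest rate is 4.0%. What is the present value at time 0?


PV at time 6 of the 11-year annuity-immediate:
a_n = 2243 * (1-(1+0.04)^(-11))/0.04 = 19649.7493
Discount back 6 years to time 0:
PV = 19649.7493 * (1+0.04)^(-6)
= 19649.7493 * 0.790315
= 15529.4823


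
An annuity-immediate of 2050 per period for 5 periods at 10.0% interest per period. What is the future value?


FV = PMT * ((1+i)^n - 1) / i
= 2050 * ((1.1)^5 - 1) / 0.1
= 2050 * (1.61051 - 1) / 0.1
= 12515.455


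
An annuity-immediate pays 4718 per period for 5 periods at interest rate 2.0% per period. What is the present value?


PV = PMT * (1 - (1+i)^(-n)) / i
= 4718 * (1 - (1+0.02)^(-5)) / 0.02
= 4718 * (1 - 0.905731) / 0.02
= 4718 * 4.71346
= 22238.102


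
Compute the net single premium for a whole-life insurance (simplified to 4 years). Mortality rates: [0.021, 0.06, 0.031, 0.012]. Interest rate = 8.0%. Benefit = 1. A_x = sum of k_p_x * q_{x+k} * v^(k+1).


v = 0.925926
Year 0: k_p_x=1.0, q=0.021, term=0.019444
Year 1: k_p_x=0.979, q=0.06, term=0.05036
Year 2: k_p_x=0.92026, q=0.031, term=0.022646
Year 3: k_p_x=0.891732, q=0.012, term=0.007865
A_x = 0.1003


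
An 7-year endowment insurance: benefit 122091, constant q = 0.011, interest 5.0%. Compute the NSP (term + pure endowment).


Term component = 7535.5134
Pure endowment = 7_p_x * v^7 * benefit = 0.925495 * 0.710681 * 122091 = 80303.1532
NSP = 87838.6665


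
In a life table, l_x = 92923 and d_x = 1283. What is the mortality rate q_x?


q_x = d_x / l_x
= 1283 / 92923
= 0.0138


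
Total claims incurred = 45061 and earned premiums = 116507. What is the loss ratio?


Loss ratio = claims / premiums
= 45061 / 116507
= 0.3868


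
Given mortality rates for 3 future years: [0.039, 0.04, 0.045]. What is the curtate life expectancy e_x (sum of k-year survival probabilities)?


e_x = sum_{k=1}^{n} k_p_x
k_p_x values:
  1_p_x = 0.961
  2_p_x = 0.92256
  3_p_x = 0.881045
e_x = 2.7646


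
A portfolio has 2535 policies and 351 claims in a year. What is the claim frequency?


frequency = claims / policies
= 351 / 2535
= 0.1385


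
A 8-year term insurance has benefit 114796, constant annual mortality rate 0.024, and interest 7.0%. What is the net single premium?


NSP = benefit * sum_{k=0}^{n-1} k_p_x * q * v^(k+1)
With constant q=0.024, v=0.934579
Sum = 0.132967
NSP = 114796 * 0.132967
= 15264.0763


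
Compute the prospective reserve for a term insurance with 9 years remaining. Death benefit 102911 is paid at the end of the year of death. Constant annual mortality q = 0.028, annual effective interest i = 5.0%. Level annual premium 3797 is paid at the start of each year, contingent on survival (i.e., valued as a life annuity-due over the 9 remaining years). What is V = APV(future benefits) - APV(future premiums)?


v = 1/(1+i) = 0.952381
APV(future benefits) per unit = sum_{k=0}^{8} k_p_x * q * v^(k+1) = 0.179767
APV(future benefits) = 102911 * 0.179767 = 18499.9898
Life annuity-due factor ä_{x:9} = sum_{k=0}^{8} k_p_x * v^k = 6.741258
APV(future premiums) = 3797 * 6.741258 = 25596.5572
V = 18499.9898 - 25596.5572
= -7096.5674


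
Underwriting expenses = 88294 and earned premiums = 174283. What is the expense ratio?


Expense ratio = expenses / premiums
= 88294 / 174283
= 0.5066


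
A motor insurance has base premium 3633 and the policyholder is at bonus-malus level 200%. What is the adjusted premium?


adjusted = base * BM_level / 100
= 3633 * 200 / 100
= 3633 * 2.0
= 7266.0


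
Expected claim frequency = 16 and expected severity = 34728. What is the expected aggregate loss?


E[S] = E[N] * E[X]
= 16 * 34728
= 555648


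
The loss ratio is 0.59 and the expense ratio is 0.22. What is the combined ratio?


Combined ratio = loss ratio + expense ratio
= 0.59 + 0.22
= 0.81


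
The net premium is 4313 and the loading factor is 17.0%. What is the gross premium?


Gross = net * (1 + loading)
= 4313 * (1 + 0.17)
= 4313 * 1.17
= 5046.21


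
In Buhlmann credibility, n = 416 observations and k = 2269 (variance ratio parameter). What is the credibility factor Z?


Z = n / (n + k)
= 416 / (416 + 2269)
= 416 / 2685
= 0.1549


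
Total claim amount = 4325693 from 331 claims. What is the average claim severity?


severity = total / number
= 4325693 / 331
= 13068.5589


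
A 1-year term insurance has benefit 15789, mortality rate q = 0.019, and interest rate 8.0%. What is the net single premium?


NSP = benefit * q * v
v = 1/(1+i) = 0.925926
NSP = 15789 * 0.019 * 0.925926
= 277.7694


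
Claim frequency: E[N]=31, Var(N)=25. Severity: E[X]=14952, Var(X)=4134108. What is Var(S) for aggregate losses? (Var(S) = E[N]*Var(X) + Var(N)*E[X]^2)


Var(S) = E[N]*Var(X) + Var(N)*E[X]^2
= 31*4134108 + 25*14952^2
= 128157348 + 5589057600
= 5.7172e+09


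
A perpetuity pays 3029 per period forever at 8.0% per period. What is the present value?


PV = PMT / i
= 3029 / 0.08
= 37862.5


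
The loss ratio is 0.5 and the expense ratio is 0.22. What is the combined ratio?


Combined ratio = loss ratio + expense ratio
= 0.5 + 0.22
= 0.72


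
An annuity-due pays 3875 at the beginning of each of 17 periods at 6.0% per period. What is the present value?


PV_due = PMT * (1-(1+i)^(-n))/i * (1+i)
PV_immediate = 40599.3813
PV_due = 40599.3813 * 1.06
= 43035.3442


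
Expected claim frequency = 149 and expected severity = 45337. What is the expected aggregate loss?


E[S] = E[N] * E[X]
= 149 * 45337
= 6.7552e+06


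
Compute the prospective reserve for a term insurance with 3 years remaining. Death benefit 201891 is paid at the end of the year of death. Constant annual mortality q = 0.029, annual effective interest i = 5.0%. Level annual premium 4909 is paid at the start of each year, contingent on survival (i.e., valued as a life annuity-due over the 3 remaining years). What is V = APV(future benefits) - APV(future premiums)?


v = 1/(1+i) = 0.952381
APV(future benefits) per unit = sum_{k=0}^{2} k_p_x * q * v^(k+1) = 0.076779
APV(future benefits) = 201891 * 0.076779 = 15501.0849
Life annuity-due factor ä_{x:3} = sum_{k=0}^{2} k_p_x * v^k = 2.779946
APV(future premiums) = 4909 * 2.779946 = 13646.7573
V = 15501.0849 - 13646.7573
= 1854.3276


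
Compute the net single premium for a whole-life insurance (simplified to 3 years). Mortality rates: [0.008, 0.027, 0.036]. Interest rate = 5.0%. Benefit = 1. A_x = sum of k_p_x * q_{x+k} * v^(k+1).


v = 0.952381
Year 0: k_p_x=1.0, q=0.008, term=0.007619
Year 1: k_p_x=0.992, q=0.027, term=0.024294
Year 2: k_p_x=0.965216, q=0.036, term=0.030016
A_x = 0.0619


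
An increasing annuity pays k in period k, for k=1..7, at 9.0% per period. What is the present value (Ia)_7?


(Ia)_n = sum_{k=1}^{n} k * v^k, v = 1/(1+i)
v = 0.917431
Sum computed term by term:
(Ia)_7 = 18.4075


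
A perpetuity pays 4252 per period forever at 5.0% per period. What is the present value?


PV = PMT / i
= 4252 / 0.05
= 85040.0


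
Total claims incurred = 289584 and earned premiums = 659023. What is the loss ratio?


Loss ratio = claims / premiums
= 289584 / 659023
= 0.4394


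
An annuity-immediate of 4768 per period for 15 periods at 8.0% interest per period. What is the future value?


FV = PMT * ((1+i)^n - 1) / i
= 4768 * ((1.08)^15 - 1) / 0.08
= 4768 * (3.172169 - 1) / 0.08
= 129461.2792


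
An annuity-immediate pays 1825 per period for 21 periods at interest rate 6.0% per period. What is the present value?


PV = PMT * (1 - (1+i)^(-n)) / i
= 1825 * (1 - (1+0.06)^(-21)) / 0.06
= 1825 * (1 - 0.294155) / 0.06
= 1825 * 11.764077
= 21469.4398


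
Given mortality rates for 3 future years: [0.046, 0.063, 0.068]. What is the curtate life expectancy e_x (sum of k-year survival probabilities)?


e_x = sum_{k=1}^{n} k_p_x
k_p_x values:
  1_p_x = 0.954
  2_p_x = 0.893898
  3_p_x = 0.833113
e_x = 2.681


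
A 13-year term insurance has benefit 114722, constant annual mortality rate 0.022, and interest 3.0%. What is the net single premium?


NSP = benefit * sum_{k=0}^{n-1} k_p_x * q * v^(k+1)
With constant q=0.022, v=0.970874
Sum = 0.207332
NSP = 114722 * 0.207332
= 23785.5449


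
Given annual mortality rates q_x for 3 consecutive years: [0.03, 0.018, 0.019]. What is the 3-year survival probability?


p_k = 1 - q_k for each year
Survival = product of (1 - q_k)
= 0.97 * 0.982 * 0.981
= 0.9344


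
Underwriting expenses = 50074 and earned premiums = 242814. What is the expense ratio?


Expense ratio = expenses / premiums
= 50074 / 242814
= 0.2062


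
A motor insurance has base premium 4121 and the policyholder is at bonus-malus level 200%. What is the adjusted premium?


adjusted = base * BM_level / 100
= 4121 * 200 / 100
= 4121 * 2.0
= 8242.0


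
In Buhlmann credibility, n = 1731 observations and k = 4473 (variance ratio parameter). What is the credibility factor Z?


Z = n / (n + k)
= 1731 / (1731 + 4473)
= 1731 / 6204
= 0.279


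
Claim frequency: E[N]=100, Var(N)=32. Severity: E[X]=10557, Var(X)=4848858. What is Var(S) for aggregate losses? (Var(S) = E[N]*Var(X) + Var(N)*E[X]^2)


Var(S) = E[N]*Var(X) + Var(N)*E[X]^2
= 100*4848858 + 32*10557^2
= 484885800 + 3566407968
= 4.0513e+09


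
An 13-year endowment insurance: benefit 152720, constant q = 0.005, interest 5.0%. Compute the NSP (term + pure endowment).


Term component = 6985.3314
Pure endowment = 13_p_x * v^13 * benefit = 0.936915 * 0.530321 * 152720 = 75881.355
NSP = 82866.6863


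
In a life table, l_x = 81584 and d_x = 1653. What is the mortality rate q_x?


q_x = d_x / l_x
= 1653 / 81584
= 0.0203


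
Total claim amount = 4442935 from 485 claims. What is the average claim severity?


severity = total / number
= 4442935 / 485
= 9160.6907


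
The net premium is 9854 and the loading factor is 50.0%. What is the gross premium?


Gross = net * (1 + loading)
= 9854 * (1 + 0.5)
= 9854 * 1.5
= 14781.0


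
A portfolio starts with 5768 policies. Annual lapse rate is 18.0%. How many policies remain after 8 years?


remaining = initial * (1 - lapse)^years
= 5768 * (1 - 0.18)^8
= 5768 * 0.204414
= 1179.0604


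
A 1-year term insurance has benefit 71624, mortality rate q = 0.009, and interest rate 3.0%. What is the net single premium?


NSP = benefit * q * v
v = 1/(1+i) = 0.970874
NSP = 71624 * 0.009 * 0.970874
= 625.8408


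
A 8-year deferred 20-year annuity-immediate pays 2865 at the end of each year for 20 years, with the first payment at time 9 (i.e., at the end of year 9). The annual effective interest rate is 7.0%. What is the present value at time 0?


PV at time 8 of the 20-year annuity-immediate:
a_n = 2865 * (1-(1+0.07)^(-20))/0.07 = 30351.8508
Discount back 8 years to time 0:
PV = 30351.8508 * (1+0.07)^(-8)
= 30351.8508 * 0.582009
= 17665.0535


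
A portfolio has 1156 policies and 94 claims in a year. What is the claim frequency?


frequency = claims / policies
= 94 / 1156
= 0.0813


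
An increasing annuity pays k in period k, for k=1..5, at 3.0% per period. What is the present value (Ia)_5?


(Ia)_n = sum_{k=1}^{n} k * v^k, v = 1/(1+i)
v = 0.970874
Sum computed term by term:
(Ia)_5 = 13.4685


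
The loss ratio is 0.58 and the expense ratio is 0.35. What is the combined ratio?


Combined ratio = loss ratio + expense ratio
= 0.58 + 0.35
= 0.93


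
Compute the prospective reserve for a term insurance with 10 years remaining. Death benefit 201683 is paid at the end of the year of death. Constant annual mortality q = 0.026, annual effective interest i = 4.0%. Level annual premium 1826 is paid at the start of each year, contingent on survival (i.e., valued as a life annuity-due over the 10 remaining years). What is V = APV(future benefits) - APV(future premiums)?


v = 1/(1+i) = 0.961538
APV(future benefits) per unit = sum_{k=0}^{9} k_p_x * q * v^(k+1) = 0.189443
APV(future benefits) = 201683 * 0.189443 = 38207.4388
Life annuity-due factor ä_{x:10} = sum_{k=0}^{9} k_p_x * v^k = 7.577721
APV(future premiums) = 1826 * 7.577721 = 13836.919
V = 38207.4388 - 13836.919
= 24370.5198


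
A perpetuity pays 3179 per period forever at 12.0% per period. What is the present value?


PV = PMT / i
= 3179 / 0.12
= 26491.6667


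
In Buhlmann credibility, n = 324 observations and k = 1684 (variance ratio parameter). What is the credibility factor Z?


Z = n / (n + k)
= 324 / (324 + 1684)
= 324 / 2008
= 0.1614


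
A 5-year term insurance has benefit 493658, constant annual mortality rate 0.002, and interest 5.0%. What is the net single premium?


NSP = benefit * sum_{k=0}^{n-1} k_p_x * q * v^(k+1)
With constant q=0.002, v=0.952381
Sum = 0.008626
NSP = 493658 * 0.008626
= 4258.3284


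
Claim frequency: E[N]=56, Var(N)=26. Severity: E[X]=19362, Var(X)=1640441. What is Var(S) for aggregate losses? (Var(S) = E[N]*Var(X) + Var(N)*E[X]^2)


Var(S) = E[N]*Var(X) + Var(N)*E[X]^2
= 56*1640441 + 26*19362^2
= 91864696 + 9747063144
= 9.8389e+09


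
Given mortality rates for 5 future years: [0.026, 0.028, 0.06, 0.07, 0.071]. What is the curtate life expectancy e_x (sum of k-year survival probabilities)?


e_x = sum_{k=1}^{n} k_p_x
k_p_x values:
  1_p_x = 0.974
  2_p_x = 0.946728
  3_p_x = 0.889924
  4_p_x = 0.82763
  5_p_x = 0.768868
e_x = 4.4071


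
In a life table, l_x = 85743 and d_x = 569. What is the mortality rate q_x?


q_x = d_x / l_x
= 569 / 85743
= 0.0066


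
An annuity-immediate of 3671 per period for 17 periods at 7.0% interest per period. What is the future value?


FV = PMT * ((1+i)^n - 1) / i
= 3671 * ((1.07)^17 - 1) / 0.07
= 3671 * (3.158815 - 1) / 0.07
= 113214.4377


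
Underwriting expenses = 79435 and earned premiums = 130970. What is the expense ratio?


Expense ratio = expenses / premiums
= 79435 / 130970
= 0.6065


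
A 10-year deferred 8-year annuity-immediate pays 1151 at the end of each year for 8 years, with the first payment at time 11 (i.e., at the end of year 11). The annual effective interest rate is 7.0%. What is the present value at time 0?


PV at time 10 of the 8-year annuity-immediate:
a_n = 1151 * (1-(1+0.07)^(-8))/0.07 = 6872.9646
Discount back 10 years to time 0:
PV = 6872.9646 * (1+0.07)^(-10)
= 6872.9646 * 0.508349
= 3493.8667


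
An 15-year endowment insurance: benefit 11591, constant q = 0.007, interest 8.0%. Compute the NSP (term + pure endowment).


Term component = 668.0139
Pure endowment = 15_p_x * v^15 * benefit = 0.899992 * 0.315242 * 11591 = 3288.5413
NSP = 3956.5552


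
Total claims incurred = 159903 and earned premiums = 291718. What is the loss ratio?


Loss ratio = claims / premiums
= 159903 / 291718
= 0.5481


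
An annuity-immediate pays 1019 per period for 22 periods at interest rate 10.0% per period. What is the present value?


PV = PMT * (1 - (1+i)^(-n)) / i
= 1019 * (1 - (1+0.1)^(-22)) / 0.1
= 1019 * (1 - 0.122846) / 0.1
= 1019 * 8.77154
= 8938.1995


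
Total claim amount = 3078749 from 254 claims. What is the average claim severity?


severity = total / number
= 3078749 / 254
= 12121.0591


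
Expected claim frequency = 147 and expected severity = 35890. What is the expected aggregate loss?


E[S] = E[N] * E[X]
= 147 * 35890
= 5.2758e+06


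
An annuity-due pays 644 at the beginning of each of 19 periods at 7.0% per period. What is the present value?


PV_due = PMT * (1-(1+i)^(-n))/i * (1+i)
PV_immediate = 6656.1233
PV_due = 6656.1233 * 1.07
= 7122.052


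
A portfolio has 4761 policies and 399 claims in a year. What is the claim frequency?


frequency = claims / policies
= 399 / 4761
= 0.0838


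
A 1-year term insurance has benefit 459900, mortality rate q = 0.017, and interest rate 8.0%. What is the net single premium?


NSP = benefit * q * v
v = 1/(1+i) = 0.925926
NSP = 459900 * 0.017 * 0.925926
= 7239.1667


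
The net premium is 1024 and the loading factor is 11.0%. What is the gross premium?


Gross = net * (1 + loading)
= 1024 * (1 + 0.11)
= 1024 * 1.11
= 1136.64


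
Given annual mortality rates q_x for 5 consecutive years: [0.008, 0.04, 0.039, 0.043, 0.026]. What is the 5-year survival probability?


p_k = 1 - q_k for each year
Survival = product of (1 - q_k)
= 0.992 * 0.96 * 0.961 * 0.957 * 0.974
= 0.8531


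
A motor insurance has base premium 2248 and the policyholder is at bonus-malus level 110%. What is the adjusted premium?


adjusted = base * BM_level / 100
= 2248 * 110 / 100
= 2248 * 1.1
= 2472.8


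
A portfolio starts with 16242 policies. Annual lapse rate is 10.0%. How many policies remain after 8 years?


remaining = initial * (1 - lapse)^years
= 16242 * (1 - 0.1)^8
= 16242 * 0.430467
= 6991.6484


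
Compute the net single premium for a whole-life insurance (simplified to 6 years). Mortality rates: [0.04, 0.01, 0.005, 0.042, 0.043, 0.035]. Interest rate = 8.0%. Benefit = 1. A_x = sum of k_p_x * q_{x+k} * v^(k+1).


v = 0.925926
Year 0: k_p_x=1.0, q=0.04, term=0.037037
Year 1: k_p_x=0.96, q=0.01, term=0.00823
Year 2: k_p_x=0.9504, q=0.005, term=0.003772
Year 3: k_p_x=0.945648, q=0.042, term=0.029193
Year 4: k_p_x=0.905931, q=0.043, term=0.026512
Year 5: k_p_x=0.866976, q=0.035, term=0.019122
A_x = 0.1239


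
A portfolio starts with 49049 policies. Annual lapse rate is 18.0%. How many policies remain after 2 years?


remaining = initial * (1 - lapse)^years
= 49049 * (1 - 0.18)^2
= 49049 * 0.6724
= 32980.5476


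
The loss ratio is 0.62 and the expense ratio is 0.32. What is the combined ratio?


Combined ratio = loss ratio + expense ratio
= 0.62 + 0.32
= 0.94


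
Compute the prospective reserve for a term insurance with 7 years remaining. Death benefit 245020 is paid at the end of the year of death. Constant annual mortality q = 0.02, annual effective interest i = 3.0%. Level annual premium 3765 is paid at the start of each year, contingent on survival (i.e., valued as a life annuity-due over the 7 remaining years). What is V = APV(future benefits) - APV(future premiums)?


v = 1/(1+i) = 0.970874
APV(future benefits) per unit = sum_{k=0}^{6} k_p_x * q * v^(k+1) = 0.117654
APV(future benefits) = 245020 * 0.117654 = 28827.5339
Life annuity-due factor ä_{x:7} = sum_{k=0}^{6} k_p_x * v^k = 6.059171
APV(future premiums) = 3765 * 6.059171 = 22812.7775
V = 28827.5339 - 22812.7775
= 6014.7564


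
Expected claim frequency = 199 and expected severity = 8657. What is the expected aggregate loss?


E[S] = E[N] * E[X]
= 199 * 8657
= 1.7227e+06


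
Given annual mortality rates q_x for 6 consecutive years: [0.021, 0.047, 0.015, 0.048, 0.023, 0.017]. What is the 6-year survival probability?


p_k = 1 - q_k for each year
Survival = product of (1 - q_k)
= 0.979 * 0.953 * 0.985 * 0.952 * 0.977 * 0.983
= 0.8402


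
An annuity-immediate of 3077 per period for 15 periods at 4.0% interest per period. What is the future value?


FV = PMT * ((1+i)^n - 1) / i
= 3077 * ((1.04)^15 - 1) / 0.04
= 3077 * (1.800944 - 1) / 0.04
= 61612.5792


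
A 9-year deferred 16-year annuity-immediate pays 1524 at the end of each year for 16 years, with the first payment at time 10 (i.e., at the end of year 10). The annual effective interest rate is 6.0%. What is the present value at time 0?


PV at time 9 of the 16-year annuity-immediate:
a_n = 1524 * (1-(1+0.06)^(-16))/0.06 = 15401.3844
Discount back 9 years to time 0:
PV = 15401.3844 * (1+0.06)^(-9)
= 15401.3844 * 0.591898
= 9116.0558


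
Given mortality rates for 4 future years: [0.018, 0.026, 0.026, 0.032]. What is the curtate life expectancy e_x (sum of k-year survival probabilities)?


e_x = sum_{k=1}^{n} k_p_x
k_p_x values:
  1_p_x = 0.982
  2_p_x = 0.956468
  3_p_x = 0.9316
  4_p_x = 0.901789
e_x = 3.7719


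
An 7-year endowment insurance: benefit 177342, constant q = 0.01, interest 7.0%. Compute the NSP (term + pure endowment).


Term component = 9300.6246
Pure endowment = 7_p_x * v^7 * benefit = 0.932065 * 0.62275 * 177342 = 102937.0032
NSP = 112237.6278


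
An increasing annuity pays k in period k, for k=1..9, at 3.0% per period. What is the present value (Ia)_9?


(Ia)_n = sum_{k=1}^{n} k * v^k, v = 1/(1+i)
v = 0.970874
Sum computed term by term:
(Ia)_9 = 37.3981


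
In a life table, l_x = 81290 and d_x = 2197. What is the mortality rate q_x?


q_x = d_x / l_x
= 2197 / 81290
= 0.027


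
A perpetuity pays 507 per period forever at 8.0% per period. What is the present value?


PV = PMT / i
= 507 / 0.08
= 6337.5


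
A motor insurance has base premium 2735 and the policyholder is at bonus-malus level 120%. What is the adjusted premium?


adjusted = base * BM_level / 100
= 2735 * 120 / 100
= 2735 * 1.2
= 3282.0


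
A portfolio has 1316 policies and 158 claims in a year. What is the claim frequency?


frequency = claims / policies
= 158 / 1316
= 0.1201


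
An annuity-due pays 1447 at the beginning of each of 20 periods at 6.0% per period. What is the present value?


PV_due = PMT * (1-(1+i)^(-n))/i * (1+i)
PV_immediate = 16596.976
PV_due = 16596.976 * 1.06
= 17592.7946


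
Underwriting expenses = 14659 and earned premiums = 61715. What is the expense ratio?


Expense ratio = expenses / premiums
= 14659 / 61715
= 0.2375


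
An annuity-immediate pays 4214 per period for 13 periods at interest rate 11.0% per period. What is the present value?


PV = PMT * (1 - (1+i)^(-n)) / i
= 4214 * (1 - (1+0.11)^(-13)) / 0.11
= 4214 * (1 - 0.257514) / 0.11
= 4214 * 6.74987
= 28443.9539


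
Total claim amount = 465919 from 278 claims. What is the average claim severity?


severity = total / number
= 465919 / 278
= 1675.9676


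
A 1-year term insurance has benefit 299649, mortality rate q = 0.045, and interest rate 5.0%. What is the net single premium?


NSP = benefit * q * v
v = 1/(1+i) = 0.952381
NSP = 299649 * 0.045 * 0.952381
= 12842.1


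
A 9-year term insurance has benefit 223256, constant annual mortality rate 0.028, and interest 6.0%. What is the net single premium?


NSP = benefit * sum_{k=0}^{n-1} k_p_x * q * v^(k+1)
With constant q=0.028, v=0.943396
Sum = 0.172328
NSP = 223256 * 0.172328
= 38473.1735


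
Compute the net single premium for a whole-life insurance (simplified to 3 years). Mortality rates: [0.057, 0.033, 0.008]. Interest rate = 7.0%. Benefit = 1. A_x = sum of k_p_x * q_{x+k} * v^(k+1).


v = 0.934579
Year 0: k_p_x=1.0, q=0.057, term=0.053271
Year 1: k_p_x=0.943, q=0.033, term=0.027181
Year 2: k_p_x=0.911881, q=0.008, term=0.005955
A_x = 0.0864


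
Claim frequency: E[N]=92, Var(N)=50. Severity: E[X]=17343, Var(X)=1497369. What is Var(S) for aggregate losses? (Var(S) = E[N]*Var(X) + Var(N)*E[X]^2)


Var(S) = E[N]*Var(X) + Var(N)*E[X]^2
= 92*1497369 + 50*17343^2
= 137757948 + 15038982450
= 1.5177e+10


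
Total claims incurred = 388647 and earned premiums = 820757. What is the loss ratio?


Loss ratio = claims / premiums
= 388647 / 820757
= 0.4735
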